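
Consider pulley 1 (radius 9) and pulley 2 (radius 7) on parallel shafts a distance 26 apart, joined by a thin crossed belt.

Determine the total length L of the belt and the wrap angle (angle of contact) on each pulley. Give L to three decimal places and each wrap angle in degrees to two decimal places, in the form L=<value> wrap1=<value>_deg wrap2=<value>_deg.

crossed belt: β = asin((r1+r2)/C) = asin(16/26) = 37.9799°
wrap1 = wrap2 = π + 2β = 255.9597°
tangent length = C·cosβ = 20.4939
L = (r1+r2)·wrap + 2·C·cosβ = 16·4.4673 + 2·20.4939 = 112.4652

L=112.465 wrap1=255.96_deg wrap2=255.96_deg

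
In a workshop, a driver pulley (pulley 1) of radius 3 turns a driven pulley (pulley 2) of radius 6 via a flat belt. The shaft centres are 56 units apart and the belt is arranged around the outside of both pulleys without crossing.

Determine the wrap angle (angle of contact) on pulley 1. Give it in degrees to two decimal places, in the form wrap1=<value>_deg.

wrap1=173.86_deg

open belt: β = asin((r2−r1)/C) = asin(3/56) = 3.0709°
wrap1 = π − 2β = 173.8582°
wrap2 = π + 2β = 186.1418°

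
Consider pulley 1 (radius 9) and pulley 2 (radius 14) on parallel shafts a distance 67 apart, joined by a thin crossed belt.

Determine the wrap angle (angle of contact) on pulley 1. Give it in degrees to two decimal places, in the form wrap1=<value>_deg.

wrap1=220.15_deg

crossed belt: β = asin((r1+r2)/C) = asin(23/67) = 20.0771°
wrap1 = wrap2 = π + 2β = 220.1541°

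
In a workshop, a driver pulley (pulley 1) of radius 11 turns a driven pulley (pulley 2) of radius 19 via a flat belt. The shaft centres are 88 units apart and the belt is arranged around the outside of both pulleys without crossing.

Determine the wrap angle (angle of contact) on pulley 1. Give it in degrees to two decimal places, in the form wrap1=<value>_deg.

wrap1=169.57_deg

open belt: β = asin((r2−r1)/C) = asin(8/88) = 5.2159°
wrap1 = π − 2β = 169.5682°
wrap2 = π + 2β = 190.4318°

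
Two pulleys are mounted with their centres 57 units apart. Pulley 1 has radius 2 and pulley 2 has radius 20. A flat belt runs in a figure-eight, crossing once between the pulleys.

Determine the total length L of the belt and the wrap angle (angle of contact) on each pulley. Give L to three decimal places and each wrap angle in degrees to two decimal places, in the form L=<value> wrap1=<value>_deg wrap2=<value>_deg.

L=191.717 wrap1=225.41_deg wrap2=225.41_deg

crossed belt: β = asin((r1+r2)/C) = asin(22/57) = 22.7037°
wrap1 = wrap2 = π + 2β = 225.4073°
tangent length = C·cosβ = 52.5833
L = (r1+r2)·wrap + 2·C·cosβ = 22·3.9341 + 2·52.5833 = 191.7167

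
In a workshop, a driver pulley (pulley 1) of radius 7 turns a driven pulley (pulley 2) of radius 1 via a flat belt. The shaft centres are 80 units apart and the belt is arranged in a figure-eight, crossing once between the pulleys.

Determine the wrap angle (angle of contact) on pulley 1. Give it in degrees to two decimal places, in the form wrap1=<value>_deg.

wrap1=191.48_deg

crossed belt: β = asin((r1+r2)/C) = asin(8/80) = 5.7392°
wrap1 = wrap2 = π + 2β = 191.4783°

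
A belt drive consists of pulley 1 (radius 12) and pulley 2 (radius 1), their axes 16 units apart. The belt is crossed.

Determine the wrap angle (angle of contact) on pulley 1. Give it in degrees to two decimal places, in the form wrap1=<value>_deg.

wrap1=288.68_deg

crossed belt: β = asin((r1+r2)/C) = asin(13/16) = 54.3409°
wrap1 = wrap2 = π + 2β = 288.6818°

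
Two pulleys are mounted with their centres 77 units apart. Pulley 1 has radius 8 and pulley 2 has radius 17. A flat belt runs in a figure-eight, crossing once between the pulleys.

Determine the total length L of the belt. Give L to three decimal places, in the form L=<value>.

crossed belt: β = asin((r1+r2)/C) = asin(25/77) = 18.9459°
wrap1 = wrap2 = π + 2β = 217.8918°
tangent length = C·cosβ = 72.8286
L = (r1+r2)·wrap + 2·C·cosβ = 25·3.8029 + 2·72.8286 = 240.7304

L=240.730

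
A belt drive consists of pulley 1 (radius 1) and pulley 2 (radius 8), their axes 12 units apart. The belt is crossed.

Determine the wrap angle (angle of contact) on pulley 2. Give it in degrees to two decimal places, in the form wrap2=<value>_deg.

crossed belt: β = asin((r1+r2)/C) = asin(9/12) = 48.5904°
wrap1 = wrap2 = π + 2β = 277.1808°

wrap2=277.18_deg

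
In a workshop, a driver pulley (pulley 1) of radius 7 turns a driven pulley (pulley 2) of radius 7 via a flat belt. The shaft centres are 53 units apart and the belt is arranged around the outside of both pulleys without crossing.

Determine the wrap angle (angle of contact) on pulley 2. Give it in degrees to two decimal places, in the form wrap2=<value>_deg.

wrap2=180.00_deg

open belt: β = asin((r2−r1)/C) = asin(0/53) = 0.0000°
wrap1 = π − 2β = 180.0000°
wrap2 = π + 2β = 180.0000°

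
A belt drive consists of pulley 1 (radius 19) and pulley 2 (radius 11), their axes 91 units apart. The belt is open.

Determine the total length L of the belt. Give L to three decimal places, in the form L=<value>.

open belt: β = asin((r2−r1)/C) = asin(-8/91) = -5.0435°
wrap1 = π − 2β = 190.0870°
wrap2 = π + 2β = 169.9130°
tangent length = C·cosβ = 90.6477
L = r1·wrap1 + r2·wrap2 + 2·C·cosβ = 19·3.3176 + 11·2.9655 + 2·90.6477 = 276.9515

L=276.952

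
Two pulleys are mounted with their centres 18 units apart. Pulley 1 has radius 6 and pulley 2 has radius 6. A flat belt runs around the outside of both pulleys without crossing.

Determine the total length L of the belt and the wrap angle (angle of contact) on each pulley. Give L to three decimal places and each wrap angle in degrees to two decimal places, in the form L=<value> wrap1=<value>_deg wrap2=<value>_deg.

open belt: β = asin((r2−r1)/C) = asin(0/18) = 0.0000°
wrap1 = π − 2β = 180.0000°
wrap2 = π + 2β = 180.0000°
tangent length = C·cosβ = 18.0000
L = r1·wrap1 + r2·wrap2 + 2·C·cosβ = 6·3.1416 + 6·3.1416 + 2·18.0000 = 73.6991

L=73.699 wrap1=180.00_deg wrap2=180.00_deg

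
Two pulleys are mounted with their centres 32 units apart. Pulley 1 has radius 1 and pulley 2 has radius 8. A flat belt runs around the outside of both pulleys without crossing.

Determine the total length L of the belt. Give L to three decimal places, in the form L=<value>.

open belt: β = asin((r2−r1)/C) = asin(7/32) = 12.6356°
wrap1 = π − 2β = 154.7287°
wrap2 = π + 2β = 205.2713°
tangent length = C·cosβ = 31.2250
L = r1·wrap1 + r2·wrap2 + 2·C·cosβ = 1·2.7005 + 8·3.5827 + 2·31.2250 = 93.8118

L=93.812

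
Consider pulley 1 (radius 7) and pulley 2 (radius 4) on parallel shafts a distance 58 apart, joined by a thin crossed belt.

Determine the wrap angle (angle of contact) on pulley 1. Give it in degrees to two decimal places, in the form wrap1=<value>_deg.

crossed belt: β = asin((r1+r2)/C) = asin(11/58) = 10.9327°
wrap1 = wrap2 = π + 2β = 201.8653°

wrap1=201.87_deg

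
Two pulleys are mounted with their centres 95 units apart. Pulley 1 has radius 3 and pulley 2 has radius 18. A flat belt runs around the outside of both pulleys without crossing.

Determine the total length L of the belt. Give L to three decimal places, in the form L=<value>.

L=258.347

open belt: β = asin((r2−r1)/C) = asin(15/95) = 9.0847°
wrap1 = π − 2β = 161.8306°
wrap2 = π + 2β = 198.1694°
tangent length = C·cosβ = 93.8083
L = r1·wrap1 + r2·wrap2 + 2·C·cosβ = 3·2.8245 + 18·3.4587 + 2·93.8083 = 258.3468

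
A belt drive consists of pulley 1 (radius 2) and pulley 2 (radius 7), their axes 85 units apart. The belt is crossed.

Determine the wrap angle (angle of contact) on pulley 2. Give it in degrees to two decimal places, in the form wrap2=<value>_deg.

wrap2=192.16_deg

crossed belt: β = asin((r1+r2)/C) = asin(9/85) = 6.0780°
wrap1 = wrap2 = π + 2β = 192.1560°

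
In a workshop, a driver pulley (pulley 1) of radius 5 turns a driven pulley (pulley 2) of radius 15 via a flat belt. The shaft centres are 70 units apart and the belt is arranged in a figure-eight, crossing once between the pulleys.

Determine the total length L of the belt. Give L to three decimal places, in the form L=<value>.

L=208.586

crossed belt: β = asin((r1+r2)/C) = asin(20/70) = 16.6015°
wrap1 = wrap2 = π + 2β = 213.2031°
tangent length = C·cosβ = 67.0820
L = (r1+r2)·wrap + 2·C·cosβ = 20·3.7211 + 2·67.0820 = 208.5860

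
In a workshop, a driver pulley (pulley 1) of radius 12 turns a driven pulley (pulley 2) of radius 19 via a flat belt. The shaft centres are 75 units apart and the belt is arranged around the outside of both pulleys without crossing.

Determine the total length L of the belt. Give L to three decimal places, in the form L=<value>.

open belt: β = asin((r2−r1)/C) = asin(7/75) = 5.3554°
wrap1 = π − 2β = 169.2892°
wrap2 = π + 2β = 190.7108°
tangent length = C·cosβ = 74.6726
L = r1·wrap1 + r2·wrap2 + 2·C·cosβ = 12·2.9547 + 19·3.3285 + 2·74.6726 = 248.0432

L=248.043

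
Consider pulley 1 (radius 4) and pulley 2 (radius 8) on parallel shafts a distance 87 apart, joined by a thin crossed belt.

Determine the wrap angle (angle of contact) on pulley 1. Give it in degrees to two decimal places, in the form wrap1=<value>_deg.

crossed belt: β = asin((r1+r2)/C) = asin(12/87) = 7.9281°
wrap1 = wrap2 = π + 2β = 195.8563°

wrap1=195.86_deg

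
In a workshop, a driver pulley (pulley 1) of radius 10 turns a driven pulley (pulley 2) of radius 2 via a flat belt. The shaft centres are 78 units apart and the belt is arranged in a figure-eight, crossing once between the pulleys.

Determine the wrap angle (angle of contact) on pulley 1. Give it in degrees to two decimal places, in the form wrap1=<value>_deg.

crossed belt: β = asin((r1+r2)/C) = asin(12/78) = 8.8499°
wrap1 = wrap2 = π + 2β = 197.6998°

wrap1=197.70_deg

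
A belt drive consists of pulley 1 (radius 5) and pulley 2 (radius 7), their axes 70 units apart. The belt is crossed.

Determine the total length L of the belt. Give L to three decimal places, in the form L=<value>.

L=179.761

crossed belt: β = asin((r1+r2)/C) = asin(12/70) = 9.8709°
wrap1 = wrap2 = π + 2β = 199.7418°
tangent length = C·cosβ = 68.9638
L = (r1+r2)·wrap + 2·C·cosβ = 12·3.4862 + 2·68.9638 = 179.7613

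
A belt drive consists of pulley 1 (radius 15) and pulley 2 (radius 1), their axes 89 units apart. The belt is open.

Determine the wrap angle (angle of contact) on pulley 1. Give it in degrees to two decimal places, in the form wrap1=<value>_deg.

wrap1=198.10_deg

open belt: β = asin((r2−r1)/C) = asin(-14/89) = -9.0504°
wrap1 = π − 2β = 198.1008°
wrap2 = π + 2β = 161.8992°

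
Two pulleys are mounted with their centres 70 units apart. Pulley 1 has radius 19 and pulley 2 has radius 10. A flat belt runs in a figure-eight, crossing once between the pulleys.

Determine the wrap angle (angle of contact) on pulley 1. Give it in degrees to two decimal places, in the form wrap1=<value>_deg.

wrap1=228.95_deg

crossed belt: β = asin((r1+r2)/C) = asin(29/70) = 24.4743°
wrap1 = wrap2 = π + 2β = 228.9487°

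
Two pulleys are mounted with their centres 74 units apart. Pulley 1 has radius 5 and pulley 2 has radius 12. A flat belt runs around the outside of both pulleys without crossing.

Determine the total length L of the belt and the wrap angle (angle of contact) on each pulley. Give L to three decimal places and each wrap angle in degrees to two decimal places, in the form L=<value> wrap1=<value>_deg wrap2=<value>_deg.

open belt: β = asin((r2−r1)/C) = asin(7/74) = 5.4280°
wrap1 = π − 2β = 169.1440°
wrap2 = π + 2β = 190.8560°
tangent length = C·cosβ = 73.6682
L = r1·wrap1 + r2·wrap2 + 2·C·cosβ = 5·2.9521 + 12·3.3311 + 2·73.6682 = 202.0697

L=202.070 wrap1=169.14_deg wrap2=190.86_deg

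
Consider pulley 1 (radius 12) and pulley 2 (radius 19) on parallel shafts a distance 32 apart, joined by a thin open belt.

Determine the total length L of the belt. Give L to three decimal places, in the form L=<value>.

L=162.927

open belt: β = asin((r2−r1)/C) = asin(7/32) = 12.6356°
wrap1 = π − 2β = 154.7287°
wrap2 = π + 2β = 205.2713°
tangent length = C·cosβ = 31.2250
L = r1·wrap1 + r2·wrap2 + 2·C·cosβ = 12·2.7005 + 19·3.5827 + 2·31.2250 = 162.9268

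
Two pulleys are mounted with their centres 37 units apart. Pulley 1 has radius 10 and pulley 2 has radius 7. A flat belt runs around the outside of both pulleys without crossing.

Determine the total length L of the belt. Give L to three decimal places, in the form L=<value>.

L=127.650

open belt: β = asin((r2−r1)/C) = asin(-3/37) = -4.6507°
wrap1 = π − 2β = 189.3014°
wrap2 = π + 2β = 170.6986°
tangent length = C·cosβ = 36.8782
L = r1·wrap1 + r2·wrap2 + 2·C·cosβ = 10·3.3039 + 7·2.9793 + 2·36.8782 = 127.6505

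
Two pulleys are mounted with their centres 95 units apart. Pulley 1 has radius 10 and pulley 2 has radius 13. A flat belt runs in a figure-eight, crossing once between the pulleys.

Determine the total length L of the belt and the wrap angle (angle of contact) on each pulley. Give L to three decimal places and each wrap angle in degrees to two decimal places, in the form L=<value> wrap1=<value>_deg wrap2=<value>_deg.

L=267.853 wrap1=208.02_deg wrap2=208.02_deg

crossed belt: β = asin((r1+r2)/C) = asin(23/95) = 14.0108°
wrap1 = wrap2 = π + 2β = 208.0217°
tangent length = C·cosβ = 92.1737
L = (r1+r2)·wrap + 2·C·cosβ = 23·3.6307 + 2·92.1737 = 267.8527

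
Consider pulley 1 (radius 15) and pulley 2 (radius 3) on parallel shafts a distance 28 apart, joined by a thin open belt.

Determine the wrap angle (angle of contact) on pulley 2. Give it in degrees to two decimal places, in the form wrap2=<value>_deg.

open belt: β = asin((r2−r1)/C) = asin(-12/28) = -25.3769°
wrap1 = π − 2β = 230.7539°
wrap2 = π + 2β = 129.2461°

wrap2=129.25_deg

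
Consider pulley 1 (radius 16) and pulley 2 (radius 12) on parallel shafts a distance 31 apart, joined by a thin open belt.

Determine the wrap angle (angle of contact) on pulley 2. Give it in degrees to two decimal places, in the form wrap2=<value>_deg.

open belt: β = asin((r2−r1)/C) = asin(-4/31) = -7.4137°
wrap1 = π − 2β = 194.8273°
wrap2 = π + 2β = 165.1727°

wrap2=165.17_deg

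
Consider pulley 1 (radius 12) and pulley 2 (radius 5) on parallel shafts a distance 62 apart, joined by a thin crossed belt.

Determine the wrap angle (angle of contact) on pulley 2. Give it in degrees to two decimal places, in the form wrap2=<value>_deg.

crossed belt: β = asin((r1+r2)/C) = asin(17/62) = 15.9140°
wrap1 = wrap2 = π + 2β = 211.8279°

wrap2=211.83_deg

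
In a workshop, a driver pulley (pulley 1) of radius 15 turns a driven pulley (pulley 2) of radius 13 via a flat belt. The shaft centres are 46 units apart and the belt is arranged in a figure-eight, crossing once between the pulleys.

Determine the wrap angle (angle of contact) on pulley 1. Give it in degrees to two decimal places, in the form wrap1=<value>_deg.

crossed belt: β = asin((r1+r2)/C) = asin(28/46) = 37.4952°
wrap1 = wrap2 = π + 2β = 254.9905°

wrap1=254.99_deg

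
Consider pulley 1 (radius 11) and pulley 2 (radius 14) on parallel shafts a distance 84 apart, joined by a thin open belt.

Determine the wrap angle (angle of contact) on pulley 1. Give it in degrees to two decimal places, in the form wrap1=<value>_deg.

open belt: β = asin((r2−r1)/C) = asin(3/84) = 2.0467°
wrap1 = π − 2β = 175.9066°
wrap2 = π + 2β = 184.0934°

wrap1=175.91_deg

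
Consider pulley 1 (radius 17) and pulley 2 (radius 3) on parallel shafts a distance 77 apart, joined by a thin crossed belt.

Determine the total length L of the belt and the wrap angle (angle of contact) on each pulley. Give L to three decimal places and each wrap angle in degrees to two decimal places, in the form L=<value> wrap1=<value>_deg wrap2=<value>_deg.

crossed belt: β = asin((r1+r2)/C) = asin(20/77) = 15.0547°
wrap1 = wrap2 = π + 2β = 210.1093°
tangent length = C·cosβ = 74.3572
L = (r1+r2)·wrap + 2·C·cosβ = 20·3.6671 + 2·74.3572 = 222.0565

L=222.056 wrap1=210.11_deg wrap2=210.11_deg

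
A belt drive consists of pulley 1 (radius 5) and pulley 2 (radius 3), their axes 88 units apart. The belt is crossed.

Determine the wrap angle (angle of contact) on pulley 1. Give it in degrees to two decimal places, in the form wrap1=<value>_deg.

crossed belt: β = asin((r1+r2)/C) = asin(8/88) = 5.2159°
wrap1 = wrap2 = π + 2β = 190.4318°

wrap1=190.43_deg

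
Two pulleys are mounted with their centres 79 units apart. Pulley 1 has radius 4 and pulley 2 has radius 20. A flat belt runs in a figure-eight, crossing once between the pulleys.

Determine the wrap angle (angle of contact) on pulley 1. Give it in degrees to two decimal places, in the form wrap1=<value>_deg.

wrap1=215.37_deg

crossed belt: β = asin((r1+r2)/C) = asin(24/79) = 17.6858°
wrap1 = wrap2 = π + 2β = 215.3717°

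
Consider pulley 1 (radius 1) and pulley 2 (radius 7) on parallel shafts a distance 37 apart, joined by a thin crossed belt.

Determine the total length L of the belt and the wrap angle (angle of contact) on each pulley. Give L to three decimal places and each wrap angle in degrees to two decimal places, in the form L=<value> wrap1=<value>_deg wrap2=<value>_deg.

L=100.869 wrap1=204.97_deg wrap2=204.97_deg

crossed belt: β = asin((r1+r2)/C) = asin(8/37) = 12.4869°
wrap1 = wrap2 = π + 2β = 204.9738°
tangent length = C·cosβ = 36.1248
L = (r1+r2)·wrap + 2·C·cosβ = 8·3.5775 + 2·36.1248 = 100.8693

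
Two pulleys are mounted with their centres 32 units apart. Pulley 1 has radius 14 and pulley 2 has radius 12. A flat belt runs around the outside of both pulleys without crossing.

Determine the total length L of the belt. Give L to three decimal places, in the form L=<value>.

L=145.806

open belt: β = asin((r2−r1)/C) = asin(-2/32) = -3.5833°
wrap1 = π − 2β = 187.1666°
wrap2 = π + 2β = 172.8334°
tangent length = C·cosβ = 31.9374
L = r1·wrap1 + r2·wrap2 + 2·C·cosβ = 14·3.2667 + 12·3.0165 + 2·31.9374 = 145.8064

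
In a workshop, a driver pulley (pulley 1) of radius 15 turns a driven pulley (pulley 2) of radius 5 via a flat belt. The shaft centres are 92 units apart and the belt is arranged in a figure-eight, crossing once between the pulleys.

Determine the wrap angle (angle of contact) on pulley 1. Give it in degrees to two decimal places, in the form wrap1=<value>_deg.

wrap1=205.11_deg

crossed belt: β = asin((r1+r2)/C) = asin(20/92) = 12.5559°
wrap1 = wrap2 = π + 2β = 205.1117°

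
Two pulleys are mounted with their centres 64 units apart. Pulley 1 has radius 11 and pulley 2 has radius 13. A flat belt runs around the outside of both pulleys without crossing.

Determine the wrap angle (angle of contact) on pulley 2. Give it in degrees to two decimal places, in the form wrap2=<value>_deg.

open belt: β = asin((r2−r1)/C) = asin(2/64) = 1.7908°
wrap1 = π − 2β = 176.4184°
wrap2 = π + 2β = 183.5816°

wrap2=183.58_deg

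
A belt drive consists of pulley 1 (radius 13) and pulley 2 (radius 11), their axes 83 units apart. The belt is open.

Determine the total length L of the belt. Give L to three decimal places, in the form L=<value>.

open belt: β = asin((r2−r1)/C) = asin(-2/83) = -1.3808°
wrap1 = π − 2β = 182.7615°
wrap2 = π + 2β = 177.2385°
tangent length = C·cosβ = 82.9759
L = r1·wrap1 + r2·wrap2 + 2·C·cosβ = 13·3.1898 + 11·3.0934 + 2·82.9759 = 241.4464

L=241.446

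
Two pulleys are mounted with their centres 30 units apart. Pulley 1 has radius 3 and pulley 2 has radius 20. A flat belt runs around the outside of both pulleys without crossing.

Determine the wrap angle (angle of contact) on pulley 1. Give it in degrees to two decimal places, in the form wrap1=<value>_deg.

wrap1=110.96_deg

open belt: β = asin((r2−r1)/C) = asin(17/30) = 34.5181°
wrap1 = π − 2β = 110.9638°
wrap2 = π + 2β = 249.0362°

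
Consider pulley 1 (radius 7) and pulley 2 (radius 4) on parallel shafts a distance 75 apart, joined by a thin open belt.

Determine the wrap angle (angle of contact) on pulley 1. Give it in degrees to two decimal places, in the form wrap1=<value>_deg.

wrap1=184.58_deg

open belt: β = asin((r2−r1)/C) = asin(-3/75) = -2.2924°
wrap1 = π − 2β = 184.5849°
wrap2 = π + 2β = 175.4151°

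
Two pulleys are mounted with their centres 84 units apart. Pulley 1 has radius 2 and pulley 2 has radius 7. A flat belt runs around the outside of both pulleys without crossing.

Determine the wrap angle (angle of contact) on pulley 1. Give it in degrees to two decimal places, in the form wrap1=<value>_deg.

wrap1=173.18_deg

open belt: β = asin((r2−r1)/C) = asin(5/84) = 3.4125°
wrap1 = π − 2β = 173.1750°
wrap2 = π + 2β = 186.8250°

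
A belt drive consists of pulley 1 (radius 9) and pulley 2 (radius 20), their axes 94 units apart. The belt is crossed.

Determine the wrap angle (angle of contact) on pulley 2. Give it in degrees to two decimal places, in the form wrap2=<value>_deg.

crossed belt: β = asin((r1+r2)/C) = asin(29/94) = 17.9695°
wrap1 = wrap2 = π + 2β = 215.9390°

wrap2=215.94_deg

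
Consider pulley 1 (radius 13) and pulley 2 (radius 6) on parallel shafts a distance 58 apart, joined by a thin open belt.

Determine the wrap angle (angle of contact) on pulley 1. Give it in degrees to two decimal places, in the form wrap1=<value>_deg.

wrap1=193.86_deg

open belt: β = asin((r2−r1)/C) = asin(-7/58) = -6.9319°
wrap1 = π − 2β = 193.8638°
wrap2 = π + 2β = 166.1362°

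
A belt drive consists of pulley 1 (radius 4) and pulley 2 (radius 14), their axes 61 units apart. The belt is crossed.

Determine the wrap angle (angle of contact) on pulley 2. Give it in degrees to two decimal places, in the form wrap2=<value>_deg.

wrap2=214.32_deg

crossed belt: β = asin((r1+r2)/C) = asin(18/61) = 17.1625°
wrap1 = wrap2 = π + 2β = 214.3249°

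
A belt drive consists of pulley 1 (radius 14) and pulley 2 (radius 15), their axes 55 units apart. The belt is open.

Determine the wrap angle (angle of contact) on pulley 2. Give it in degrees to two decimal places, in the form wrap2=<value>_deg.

open belt: β = asin((r2−r1)/C) = asin(1/55) = 1.0418°
wrap1 = π − 2β = 177.9164°
wrap2 = π + 2β = 182.0836°

wrap2=182.08_deg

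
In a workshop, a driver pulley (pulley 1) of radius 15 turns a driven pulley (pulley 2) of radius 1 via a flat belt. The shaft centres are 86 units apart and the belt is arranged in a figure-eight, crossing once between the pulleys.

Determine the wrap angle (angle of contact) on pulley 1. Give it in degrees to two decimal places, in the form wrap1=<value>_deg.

wrap1=201.44_deg

crossed belt: β = asin((r1+r2)/C) = asin(16/86) = 10.7222°
wrap1 = wrap2 = π + 2β = 201.4443°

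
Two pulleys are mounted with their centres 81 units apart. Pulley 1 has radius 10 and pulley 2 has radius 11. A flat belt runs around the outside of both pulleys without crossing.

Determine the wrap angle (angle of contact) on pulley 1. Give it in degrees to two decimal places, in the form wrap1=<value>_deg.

wrap1=178.59_deg

open belt: β = asin((r2−r1)/C) = asin(1/81) = 0.7074°
wrap1 = π − 2β = 178.5853°
wrap2 = π + 2β = 181.4147°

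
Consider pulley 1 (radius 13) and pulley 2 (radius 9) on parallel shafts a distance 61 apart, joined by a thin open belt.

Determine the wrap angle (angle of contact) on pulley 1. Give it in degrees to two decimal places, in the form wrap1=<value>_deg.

wrap1=187.52_deg

open belt: β = asin((r2−r1)/C) = asin(-4/61) = -3.7598°
wrap1 = π − 2β = 187.5196°
wrap2 = π + 2β = 172.4804°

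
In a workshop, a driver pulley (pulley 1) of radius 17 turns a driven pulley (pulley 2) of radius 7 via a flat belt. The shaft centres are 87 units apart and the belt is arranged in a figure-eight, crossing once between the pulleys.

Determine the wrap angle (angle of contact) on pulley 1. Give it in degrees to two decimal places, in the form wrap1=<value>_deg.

wrap1=212.03_deg

crossed belt: β = asin((r1+r2)/C) = asin(24/87) = 16.0134°
wrap1 = wrap2 = π + 2β = 212.0268°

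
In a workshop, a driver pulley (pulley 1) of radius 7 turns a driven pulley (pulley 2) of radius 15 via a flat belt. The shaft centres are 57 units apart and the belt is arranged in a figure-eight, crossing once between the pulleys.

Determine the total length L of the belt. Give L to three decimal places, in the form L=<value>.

crossed belt: β = asin((r1+r2)/C) = asin(22/57) = 22.7037°
wrap1 = wrap2 = π + 2β = 225.4073°
tangent length = C·cosβ = 52.5833
L = (r1+r2)·wrap + 2·C·cosβ = 22·3.9341 + 2·52.5833 = 191.7167

L=191.717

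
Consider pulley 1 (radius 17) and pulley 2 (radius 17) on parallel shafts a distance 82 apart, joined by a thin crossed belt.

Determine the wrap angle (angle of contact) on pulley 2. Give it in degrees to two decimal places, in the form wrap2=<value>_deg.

wrap2=228.99_deg

crossed belt: β = asin((r1+r2)/C) = asin(34/82) = 24.4963°
wrap1 = wrap2 = π + 2β = 228.9926°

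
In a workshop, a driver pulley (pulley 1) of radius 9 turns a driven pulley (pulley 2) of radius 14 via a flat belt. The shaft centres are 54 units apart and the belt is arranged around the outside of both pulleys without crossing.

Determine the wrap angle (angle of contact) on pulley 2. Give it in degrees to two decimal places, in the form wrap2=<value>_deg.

wrap2=190.63_deg

open belt: β = asin((r2−r1)/C) = asin(5/54) = 5.3128°
wrap1 = π − 2β = 169.3745°
wrap2 = π + 2β = 190.6255°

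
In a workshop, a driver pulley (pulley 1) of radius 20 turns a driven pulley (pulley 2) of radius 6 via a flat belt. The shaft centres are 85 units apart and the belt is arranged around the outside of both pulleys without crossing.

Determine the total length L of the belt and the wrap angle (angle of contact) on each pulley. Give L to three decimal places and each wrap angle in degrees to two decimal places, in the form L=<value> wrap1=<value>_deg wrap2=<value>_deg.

L=253.993 wrap1=198.96_deg wrap2=161.04_deg

open belt: β = asin((r2−r1)/C) = asin(-14/85) = -9.4801°
wrap1 = π − 2β = 198.9603°
wrap2 = π + 2β = 161.0397°
tangent length = C·cosβ = 83.8391
L = r1·wrap1 + r2·wrap2 + 2·C·cosβ = 20·3.4725 + 6·2.8107 + 2·83.8391 = 253.9925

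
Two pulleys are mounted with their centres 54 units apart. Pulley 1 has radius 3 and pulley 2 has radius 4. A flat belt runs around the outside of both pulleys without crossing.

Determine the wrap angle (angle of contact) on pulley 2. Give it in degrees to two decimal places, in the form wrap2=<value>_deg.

open belt: β = asin((r2−r1)/C) = asin(1/54) = 1.0611°
wrap1 = π − 2β = 177.8778°
wrap2 = π + 2β = 182.1222°

wrap2=182.12_deg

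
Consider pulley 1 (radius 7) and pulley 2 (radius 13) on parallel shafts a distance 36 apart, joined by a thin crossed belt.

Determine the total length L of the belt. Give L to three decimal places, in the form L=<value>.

crossed belt: β = asin((r1+r2)/C) = asin(20/36) = 33.7490°
wrap1 = wrap2 = π + 2β = 247.4980°
tangent length = C·cosβ = 29.9333
L = (r1+r2)·wrap + 2·C·cosβ = 20·4.3197 + 2·29.9333 = 146.2596

L=146.260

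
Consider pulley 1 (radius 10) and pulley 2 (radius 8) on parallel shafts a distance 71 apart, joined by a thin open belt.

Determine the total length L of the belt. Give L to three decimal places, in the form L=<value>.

open belt: β = asin((r2−r1)/C) = asin(-2/71) = -1.6142°
wrap1 = π − 2β = 183.2284°
wrap2 = π + 2β = 176.7716°
tangent length = C·cosβ = 70.9718
L = r1·wrap1 + r2·wrap2 + 2·C·cosβ = 10·3.1979 + 8·3.0852 + 2·70.9718 = 198.6050

L=198.605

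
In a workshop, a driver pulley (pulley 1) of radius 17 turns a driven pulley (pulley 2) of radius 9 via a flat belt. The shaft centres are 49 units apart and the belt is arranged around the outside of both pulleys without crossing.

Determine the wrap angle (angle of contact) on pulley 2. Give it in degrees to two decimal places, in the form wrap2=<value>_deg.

open belt: β = asin((r2−r1)/C) = asin(-8/49) = -9.3965°
wrap1 = π − 2β = 198.7930°
wrap2 = π + 2β = 161.2070°

wrap2=161.21_deg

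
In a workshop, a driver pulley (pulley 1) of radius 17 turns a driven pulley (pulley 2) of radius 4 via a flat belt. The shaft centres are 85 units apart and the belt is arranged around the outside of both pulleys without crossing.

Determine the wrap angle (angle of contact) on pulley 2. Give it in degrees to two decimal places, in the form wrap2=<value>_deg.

wrap2=162.41_deg

open belt: β = asin((r2−r1)/C) = asin(-13/85) = -8.7974°
wrap1 = π − 2β = 197.5948°
wrap2 = π + 2β = 162.4052°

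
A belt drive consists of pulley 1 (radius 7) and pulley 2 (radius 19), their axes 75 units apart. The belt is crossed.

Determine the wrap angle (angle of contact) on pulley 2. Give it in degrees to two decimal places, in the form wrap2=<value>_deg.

wrap2=220.57_deg

crossed belt: β = asin((r1+r2)/C) = asin(26/75) = 20.2836°
wrap1 = wrap2 = π + 2β = 220.5671°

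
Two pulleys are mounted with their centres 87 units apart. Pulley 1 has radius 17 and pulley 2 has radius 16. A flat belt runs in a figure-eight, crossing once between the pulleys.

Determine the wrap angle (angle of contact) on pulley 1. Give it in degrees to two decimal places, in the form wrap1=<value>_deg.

wrap1=224.58_deg

crossed belt: β = asin((r1+r2)/C) = asin(33/87) = 22.2910°
wrap1 = wrap2 = π + 2β = 224.5819°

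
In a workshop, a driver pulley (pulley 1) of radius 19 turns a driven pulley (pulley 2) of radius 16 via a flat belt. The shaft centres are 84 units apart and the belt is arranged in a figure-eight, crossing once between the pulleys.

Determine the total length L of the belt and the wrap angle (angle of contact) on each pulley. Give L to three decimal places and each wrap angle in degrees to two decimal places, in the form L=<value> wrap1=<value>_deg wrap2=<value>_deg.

L=292.762 wrap1=229.25_deg wrap2=229.25_deg

crossed belt: β = asin((r1+r2)/C) = asin(35/84) = 24.6243°
wrap1 = wrap2 = π + 2β = 229.2486°
tangent length = C·cosβ = 76.3610
L = (r1+r2)·wrap + 2·C·cosβ = 35·4.0011 + 2·76.3610 = 292.7620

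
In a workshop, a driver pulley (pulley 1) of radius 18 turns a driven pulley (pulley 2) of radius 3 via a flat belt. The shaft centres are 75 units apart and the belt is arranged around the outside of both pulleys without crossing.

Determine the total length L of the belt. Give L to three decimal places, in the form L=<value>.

L=218.984

open belt: β = asin((r2−r1)/C) = asin(-15/75) = -11.5370°
wrap1 = π − 2β = 203.0739°
wrap2 = π + 2β = 156.9261°
tangent length = C·cosβ = 73.4847
L = r1·wrap1 + r2·wrap2 + 2·C·cosβ = 18·3.5443 + 3·2.7389 + 2·73.4847 = 218.9836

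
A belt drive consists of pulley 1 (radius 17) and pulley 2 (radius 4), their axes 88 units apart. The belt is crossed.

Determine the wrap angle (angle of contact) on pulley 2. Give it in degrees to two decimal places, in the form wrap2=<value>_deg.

wrap2=207.61_deg

crossed belt: β = asin((r1+r2)/C) = asin(21/88) = 13.8061°
wrap1 = wrap2 = π + 2β = 207.6121°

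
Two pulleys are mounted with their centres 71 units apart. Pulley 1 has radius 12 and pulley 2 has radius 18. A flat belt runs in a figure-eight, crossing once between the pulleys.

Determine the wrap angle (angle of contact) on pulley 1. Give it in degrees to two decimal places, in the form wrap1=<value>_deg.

crossed belt: β = asin((r1+r2)/C) = asin(30/71) = 24.9947°
wrap1 = wrap2 = π + 2β = 229.9895°

wrap1=229.99_deg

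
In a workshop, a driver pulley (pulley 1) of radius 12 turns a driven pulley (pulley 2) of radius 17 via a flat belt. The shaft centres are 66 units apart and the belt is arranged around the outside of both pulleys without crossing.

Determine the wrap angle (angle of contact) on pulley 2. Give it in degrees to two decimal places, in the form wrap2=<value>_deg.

wrap2=188.69_deg

open belt: β = asin((r2−r1)/C) = asin(5/66) = 4.3448°
wrap1 = π − 2β = 171.3105°
wrap2 = π + 2β = 188.6895°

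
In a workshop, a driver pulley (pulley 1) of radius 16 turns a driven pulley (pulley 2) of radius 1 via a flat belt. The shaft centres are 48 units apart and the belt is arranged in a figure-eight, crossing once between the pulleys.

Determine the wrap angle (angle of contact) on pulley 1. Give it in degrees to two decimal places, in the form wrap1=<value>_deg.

crossed belt: β = asin((r1+r2)/C) = asin(17/48) = 20.7424°
wrap1 = wrap2 = π + 2β = 221.4848°

wrap1=221.48_deg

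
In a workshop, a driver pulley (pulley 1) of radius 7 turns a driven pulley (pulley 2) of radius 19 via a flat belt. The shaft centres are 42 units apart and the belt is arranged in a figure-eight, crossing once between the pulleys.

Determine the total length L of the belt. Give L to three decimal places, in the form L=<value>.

crossed belt: β = asin((r1+r2)/C) = asin(26/42) = 38.2466°
wrap1 = wrap2 = π + 2β = 256.4932°
tangent length = C·cosβ = 32.9848
L = (r1+r2)·wrap + 2·C·cosβ = 26·4.4767 + 2·32.9848 = 182.3626

L=182.363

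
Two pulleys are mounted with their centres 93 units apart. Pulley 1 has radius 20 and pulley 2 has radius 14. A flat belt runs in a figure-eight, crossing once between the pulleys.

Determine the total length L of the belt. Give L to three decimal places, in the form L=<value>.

L=305.389

crossed belt: β = asin((r1+r2)/C) = asin(34/93) = 21.4440°
wrap1 = wrap2 = π + 2β = 222.8880°
tangent length = C·cosβ = 86.5621
L = (r1+r2)·wrap + 2·C·cosβ = 34·3.8901 + 2·86.5621 = 305.3886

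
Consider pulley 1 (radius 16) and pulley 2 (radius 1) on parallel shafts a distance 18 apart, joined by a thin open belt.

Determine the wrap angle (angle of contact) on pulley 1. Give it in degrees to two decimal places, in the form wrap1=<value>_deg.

open belt: β = asin((r2−r1)/C) = asin(-15/18) = -56.4427°
wrap1 = π − 2β = 292.8854°
wrap2 = π + 2β = 67.1146°

wrap1=292.89_deg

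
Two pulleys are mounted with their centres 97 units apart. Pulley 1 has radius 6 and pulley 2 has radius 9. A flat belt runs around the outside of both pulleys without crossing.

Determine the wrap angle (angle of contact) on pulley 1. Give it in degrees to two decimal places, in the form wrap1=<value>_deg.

open belt: β = asin((r2−r1)/C) = asin(3/97) = 1.7723°
wrap1 = π − 2β = 176.4554°
wrap2 = π + 2β = 183.5446°

wrap1=176.46_deg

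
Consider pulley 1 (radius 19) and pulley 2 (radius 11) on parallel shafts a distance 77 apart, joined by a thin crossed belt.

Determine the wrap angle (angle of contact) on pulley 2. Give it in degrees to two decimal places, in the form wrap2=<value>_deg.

crossed belt: β = asin((r1+r2)/C) = asin(30/77) = 22.9303°
wrap1 = wrap2 = π + 2β = 225.8605°

wrap2=225.86_deg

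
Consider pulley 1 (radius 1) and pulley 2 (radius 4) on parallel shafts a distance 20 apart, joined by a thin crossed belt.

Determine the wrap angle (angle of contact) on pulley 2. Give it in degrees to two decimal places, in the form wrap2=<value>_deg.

wrap2=208.96_deg

crossed belt: β = asin((r1+r2)/C) = asin(5/20) = 14.4775°
wrap1 = wrap2 = π + 2β = 208.9550°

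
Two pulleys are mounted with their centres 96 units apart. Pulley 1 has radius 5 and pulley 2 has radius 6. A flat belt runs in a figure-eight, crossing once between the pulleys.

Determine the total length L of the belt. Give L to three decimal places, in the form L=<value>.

crossed belt: β = asin((r1+r2)/C) = asin(11/96) = 6.5796°
wrap1 = wrap2 = π + 2β = 193.1592°
tangent length = C·cosβ = 95.3677
L = (r1+r2)·wrap + 2·C·cosβ = 11·3.3713 + 2·95.3677 = 227.8193

L=227.819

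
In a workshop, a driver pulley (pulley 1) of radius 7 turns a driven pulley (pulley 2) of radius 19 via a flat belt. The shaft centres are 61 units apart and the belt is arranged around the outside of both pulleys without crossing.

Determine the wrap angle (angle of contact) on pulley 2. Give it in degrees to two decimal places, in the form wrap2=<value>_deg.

wrap2=202.69_deg

open belt: β = asin((r2−r1)/C) = asin(12/61) = 11.3453°
wrap1 = π − 2β = 157.3094°
wrap2 = π + 2β = 202.6906°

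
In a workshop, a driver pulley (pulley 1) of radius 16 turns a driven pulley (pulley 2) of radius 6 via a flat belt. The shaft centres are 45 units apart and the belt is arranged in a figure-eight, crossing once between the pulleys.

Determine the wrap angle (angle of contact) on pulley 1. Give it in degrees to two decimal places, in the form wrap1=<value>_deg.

wrap1=238.54_deg

crossed belt: β = asin((r1+r2)/C) = asin(22/45) = 29.2676°
wrap1 = wrap2 = π + 2β = 238.5352°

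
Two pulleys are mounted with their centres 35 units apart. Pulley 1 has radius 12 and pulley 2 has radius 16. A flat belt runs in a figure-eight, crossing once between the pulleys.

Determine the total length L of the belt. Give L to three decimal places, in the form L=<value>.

crossed belt: β = asin((r1+r2)/C) = asin(28/35) = 53.1301°
wrap1 = wrap2 = π + 2β = 286.2602°
tangent length = C·cosβ = 21.0000
L = (r1+r2)·wrap + 2·C·cosβ = 28·4.9962 + 2·21.0000 = 181.8931

L=181.893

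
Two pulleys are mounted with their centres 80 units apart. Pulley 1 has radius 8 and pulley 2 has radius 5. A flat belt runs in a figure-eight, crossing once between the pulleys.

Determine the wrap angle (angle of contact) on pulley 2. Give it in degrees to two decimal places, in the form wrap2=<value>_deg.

crossed belt: β = asin((r1+r2)/C) = asin(13/80) = 9.3520°
wrap1 = wrap2 = π + 2β = 198.7041°

wrap2=198.70_deg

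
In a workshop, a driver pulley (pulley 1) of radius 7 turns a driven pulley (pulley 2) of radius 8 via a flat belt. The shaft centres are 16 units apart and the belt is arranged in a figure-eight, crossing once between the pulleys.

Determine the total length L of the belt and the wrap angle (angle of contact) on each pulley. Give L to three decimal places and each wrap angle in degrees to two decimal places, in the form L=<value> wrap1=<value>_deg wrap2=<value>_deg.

crossed belt: β = asin((r1+r2)/C) = asin(15/16) = 69.6359°
wrap1 = wrap2 = π + 2β = 319.2717°
tangent length = C·cosβ = 5.5678
L = (r1+r2)·wrap + 2·C·cosβ = 15·5.5723 + 2·5.5678 = 94.7207

L=94.721 wrap1=319.27_deg wrap2=319.27_deg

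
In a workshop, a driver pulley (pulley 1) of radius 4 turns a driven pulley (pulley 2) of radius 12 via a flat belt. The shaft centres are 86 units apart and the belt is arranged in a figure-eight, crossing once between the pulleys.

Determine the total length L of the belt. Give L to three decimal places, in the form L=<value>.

crossed belt: β = asin((r1+r2)/C) = asin(16/86) = 10.7222°
wrap1 = wrap2 = π + 2β = 201.4443°
tangent length = C·cosβ = 84.4985
L = (r1+r2)·wrap + 2·C·cosβ = 16·3.5159 + 2·84.4985 = 225.2509

L=225.251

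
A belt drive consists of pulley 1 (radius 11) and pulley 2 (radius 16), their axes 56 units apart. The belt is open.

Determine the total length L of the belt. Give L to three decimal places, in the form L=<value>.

open belt: β = asin((r2−r1)/C) = asin(5/56) = 5.1225°
wrap1 = π − 2β = 169.7550°
wrap2 = π + 2β = 190.2450°
tangent length = C·cosβ = 55.7763
L = r1·wrap1 + r2·wrap2 + 2·C·cosβ = 11·2.9628 + 16·3.3204 + 2·55.7763 = 197.2697

L=197.270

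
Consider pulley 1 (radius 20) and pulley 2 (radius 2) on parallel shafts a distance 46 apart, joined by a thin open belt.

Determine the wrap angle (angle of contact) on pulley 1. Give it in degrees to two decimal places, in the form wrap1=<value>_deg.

wrap1=226.07_deg

open belt: β = asin((r2−r1)/C) = asin(-18/46) = -23.0357°
wrap1 = π − 2β = 226.0714°
wrap2 = π + 2β = 133.9286°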